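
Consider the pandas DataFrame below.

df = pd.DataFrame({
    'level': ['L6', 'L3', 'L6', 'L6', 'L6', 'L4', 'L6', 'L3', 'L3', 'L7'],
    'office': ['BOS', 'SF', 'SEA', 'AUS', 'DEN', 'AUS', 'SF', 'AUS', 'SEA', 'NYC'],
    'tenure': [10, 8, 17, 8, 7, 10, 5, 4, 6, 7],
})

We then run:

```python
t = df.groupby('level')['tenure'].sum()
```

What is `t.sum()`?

82

group by level, sum of tenure:
level
L3    18
L4    10
L6    47
L7     7
Name: tenure, dtype: int64
The sum of the resulting series is 82.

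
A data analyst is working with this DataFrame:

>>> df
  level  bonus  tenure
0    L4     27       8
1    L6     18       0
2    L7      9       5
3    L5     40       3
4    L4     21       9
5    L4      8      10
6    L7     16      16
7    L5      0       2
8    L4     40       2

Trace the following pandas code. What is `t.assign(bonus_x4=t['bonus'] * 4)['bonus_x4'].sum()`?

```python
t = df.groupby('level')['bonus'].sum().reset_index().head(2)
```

544

group by level, sum of bonus:
level
L4    96
L5    40
L6    18
L7    25
Name: bonus, dtype: int64
reset_index():
  level  bonus
0    L4     96
1    L5     40
2    L6     18
3    L7     25
take first 2 rows:
  level  bonus
0    L4     96
1    L5     40
add column bonus_x4 = t['bonus'] * 4:
  level  bonus  bonus_x4
0    L4     96       384
1    L5     40       160
Taking the sum of column 'bonus_x4' gives 544.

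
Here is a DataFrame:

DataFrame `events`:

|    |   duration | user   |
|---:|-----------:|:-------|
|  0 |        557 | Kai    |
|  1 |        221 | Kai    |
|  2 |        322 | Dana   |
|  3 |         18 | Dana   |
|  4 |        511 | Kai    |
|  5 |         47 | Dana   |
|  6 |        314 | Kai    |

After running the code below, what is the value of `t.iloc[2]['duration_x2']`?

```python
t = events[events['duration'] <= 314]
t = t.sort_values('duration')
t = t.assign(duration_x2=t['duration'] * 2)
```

442

filter rows where duration <= 314:
   duration  user
1       221   Kai
3        18  Dana
5        47  Dana
6       314   Kai
sort by duration:
   duration  user
3        18  Dana
5        47  Dana
1       221   Kai
6       314   Kai
add column duration_x2 = t['duration'] * 2:
   duration  user  duration_x2
3        18  Dana           36
5        47  Dana           94
1       221   Kai          442
6       314   Kai          628
The value at position 2, column 'duration_x2' is 442.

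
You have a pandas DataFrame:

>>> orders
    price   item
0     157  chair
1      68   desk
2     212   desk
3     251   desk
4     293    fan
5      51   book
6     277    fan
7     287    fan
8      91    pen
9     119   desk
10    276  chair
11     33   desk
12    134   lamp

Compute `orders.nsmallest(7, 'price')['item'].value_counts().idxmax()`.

take 7 rows with smallest price:
    price   item
11     33   desk
5      51   book
1      68   desk
8      91    pen
9     119   desk
12    134   lamp
0     157  chair
value_counts of item:
item
desk     3
book     1
pen      1
lamp     1
chair    1
Name: count, dtype: int64

desk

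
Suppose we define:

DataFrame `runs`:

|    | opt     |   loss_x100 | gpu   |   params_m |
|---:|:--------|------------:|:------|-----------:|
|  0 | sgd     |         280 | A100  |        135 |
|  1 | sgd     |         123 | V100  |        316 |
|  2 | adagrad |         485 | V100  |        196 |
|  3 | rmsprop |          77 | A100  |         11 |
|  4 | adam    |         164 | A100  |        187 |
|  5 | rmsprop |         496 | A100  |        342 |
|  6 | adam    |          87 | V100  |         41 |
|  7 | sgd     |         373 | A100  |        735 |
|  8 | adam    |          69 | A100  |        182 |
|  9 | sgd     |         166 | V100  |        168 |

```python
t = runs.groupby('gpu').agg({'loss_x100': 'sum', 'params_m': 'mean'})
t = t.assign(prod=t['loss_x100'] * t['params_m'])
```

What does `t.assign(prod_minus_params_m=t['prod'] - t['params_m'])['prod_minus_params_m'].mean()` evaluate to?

270935.5

group by gpu: sum(loss_x100), mean(params_m):
      loss_x100    params_m
gpu                        
A100       1459  265.333333
V100        861  180.250000
add column prod = t['loss_x100'] * t['params_m']:
      loss_x100    params_m           prod
gpu                                       
A100       1459  265.333333  387121.333333
V100        861  180.250000  155195.250000
add column prod_minus_params_m = t['prod'] - t['params_m']:
      loss_x100    params_m           prod  prod_minus_params_m
gpu                                                            
A100       1459  265.333333  387121.333333             386856.0
V100        861  180.250000  155195.250000             155015.0
Hence 270935.5.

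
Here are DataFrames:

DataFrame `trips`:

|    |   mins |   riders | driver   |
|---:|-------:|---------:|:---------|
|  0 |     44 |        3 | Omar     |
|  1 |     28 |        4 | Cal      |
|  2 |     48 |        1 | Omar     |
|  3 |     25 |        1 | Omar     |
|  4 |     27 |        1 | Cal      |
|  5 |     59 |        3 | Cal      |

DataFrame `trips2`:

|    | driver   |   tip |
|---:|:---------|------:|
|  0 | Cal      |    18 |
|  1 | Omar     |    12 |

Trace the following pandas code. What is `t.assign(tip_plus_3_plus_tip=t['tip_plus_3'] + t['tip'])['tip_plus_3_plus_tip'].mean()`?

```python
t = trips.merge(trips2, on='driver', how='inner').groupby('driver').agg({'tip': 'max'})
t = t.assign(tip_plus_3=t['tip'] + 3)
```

merge on 'driver' (how='inner') → 6 rows:
   mins  riders driver  tip
0    44       3   Omar   12
1    28       4    Cal   18
2    48       1   Omar   12
3    25       1   Omar   12
4    27       1    Cal   18
5    59       3    Cal   18
group by driver, max of tip:
        tip
driver     
Cal      18
Omar     12
add column tip_plus_3 = t['tip'] + 3:
        tip  tip_plus_3
driver                 
Cal      18          21
Omar     12          15
add column tip_plus_3_plus_tip = t['tip_plus_3'] + t['tip']:
        tip  tip_plus_3  tip_plus_3_plus_tip
driver                                      
Cal      18          21                   39
Omar     12          15                   27
So mean() = 33.0.

33.0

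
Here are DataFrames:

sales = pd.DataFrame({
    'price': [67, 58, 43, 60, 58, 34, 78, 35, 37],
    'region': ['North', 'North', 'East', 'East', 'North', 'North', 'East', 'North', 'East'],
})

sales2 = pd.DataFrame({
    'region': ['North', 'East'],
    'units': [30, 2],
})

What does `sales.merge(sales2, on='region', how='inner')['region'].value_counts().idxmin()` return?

East

merge on 'region' (how='inner') → 9 rows:
   price region  units
0     67  North     30
1     58  North     30
2     43   East      2
3     60   East      2
4     58  North     30
5     34  North     30
6     78   East      2
7     35  North     30
8     37   East      2
value_counts of region:
region
North    5
East     4
Name: count, dtype: int64
Hence East.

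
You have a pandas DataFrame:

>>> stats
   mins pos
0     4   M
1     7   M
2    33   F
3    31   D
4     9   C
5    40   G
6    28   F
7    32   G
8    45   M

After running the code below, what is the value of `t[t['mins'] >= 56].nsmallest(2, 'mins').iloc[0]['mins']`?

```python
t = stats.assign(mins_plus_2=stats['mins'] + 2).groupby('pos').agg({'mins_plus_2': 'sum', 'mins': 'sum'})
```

56

add column mins_plus_2 = stats['mins'] + 2:
   mins pos  mins_plus_2
0     4   M            6
1     7   M            9
2    33   F           35
3    31   D           33
4     9   C           11
5    40   G           42
6    28   F           30
7    32   G           34
8    45   M           47
group by pos: sum(mins_plus_2), sum(mins):
     mins_plus_2  mins
pos                   
C             11     9
D             33    31
F             65    61
G             76    72
M             62    56
filter rows where mins >= 56:
     mins_plus_2  mins
pos                   
F             65    61
G             76    72
M             62    56
take 2 rows with smallest mins:
     mins_plus_2  mins
pos                   
M             62    56
F             65    61
Taking the value at position 0, column 'mins' gives 56.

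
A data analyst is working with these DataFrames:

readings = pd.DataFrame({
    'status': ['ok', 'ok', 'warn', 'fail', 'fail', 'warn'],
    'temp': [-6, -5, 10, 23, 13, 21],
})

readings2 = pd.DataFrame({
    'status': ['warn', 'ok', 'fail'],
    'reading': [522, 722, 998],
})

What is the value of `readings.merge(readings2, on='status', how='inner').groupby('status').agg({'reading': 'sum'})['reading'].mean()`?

merge on 'status' (how='inner') → 6 rows:
  status  temp  reading
0     ok    -6      722
1     ok    -5      722
2   warn    10      522
3   fail    23      998
4   fail    13      998
5   warn    21      522
group by status, sum of reading:
        reading
status         
fail       1996
ok         1444
warn       1044
mean of column 'reading' → 1494.66666667

1494.66666667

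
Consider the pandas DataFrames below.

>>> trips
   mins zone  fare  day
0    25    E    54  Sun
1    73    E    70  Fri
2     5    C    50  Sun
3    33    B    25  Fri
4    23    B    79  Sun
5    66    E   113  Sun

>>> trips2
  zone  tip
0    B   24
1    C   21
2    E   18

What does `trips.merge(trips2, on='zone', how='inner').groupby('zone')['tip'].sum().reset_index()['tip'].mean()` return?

merge on 'zone' (how='inner') → 6 rows:
   mins zone  fare  day  tip
0    25    E    54  Sun   18
1    73    E    70  Fri   18
2     5    C    50  Sun   21
3    33    B    25  Fri   24
4    23    B    79  Sun   24
5    66    E   113  Sun   18
group by zone, sum of tip:
zone
B    48
C    21
E    54
Name: tip, dtype: int64
reset_index():
  zone  tip
0    B   48
1    C   21
2    E   54

41.0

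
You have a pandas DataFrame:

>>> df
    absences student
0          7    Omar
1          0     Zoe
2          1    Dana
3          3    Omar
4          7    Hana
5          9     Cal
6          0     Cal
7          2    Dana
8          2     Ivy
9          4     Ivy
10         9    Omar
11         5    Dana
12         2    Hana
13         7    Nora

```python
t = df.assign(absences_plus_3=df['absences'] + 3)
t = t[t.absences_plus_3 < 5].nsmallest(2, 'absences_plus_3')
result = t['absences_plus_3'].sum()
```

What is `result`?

add column absences_plus_3 = df['absences'] + 3:
    absences student  absences_plus_3
0          7    Omar               10
1          0     Zoe                3
2          1    Dana                4
3          3    Omar                6
4          7    Hana               10
5          9     Cal               12
6          0     Cal                3
7          2    Dana                5
8          2     Ivy                5
9          4     Ivy                7
10         9    Omar               12
11         5    Dana                8
12         2    Hana                5
13         7    Nora               10
filter rows where absences_plus_3 < 5:
   absences student  absences_plus_3
1         0     Zoe                3
2         1    Dana                4
6         0     Cal                3
take 2 rows with smallest absences_plus_3:
   absences student  absences_plus_3
1         0     Zoe                3
6         0     Cal                3
Taking the sum of column 'absences_plus_3' gives 6.

6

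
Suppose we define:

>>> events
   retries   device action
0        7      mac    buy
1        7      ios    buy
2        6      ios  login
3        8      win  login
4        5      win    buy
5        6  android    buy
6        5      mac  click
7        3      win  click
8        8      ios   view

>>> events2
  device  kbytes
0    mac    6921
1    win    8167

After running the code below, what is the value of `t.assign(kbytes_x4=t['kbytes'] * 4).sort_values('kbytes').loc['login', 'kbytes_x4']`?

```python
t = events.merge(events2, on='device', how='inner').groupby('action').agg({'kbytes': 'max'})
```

merge on 'device' (how='inner') → 5 rows:
   retries device action  kbytes
0        7    mac    buy    6921
1        8    win  login    8167
2        5    win    buy    8167
3        5    mac  click    6921
4        3    win  click    8167
group by action, max of kbytes:
        kbytes
action        
buy       8167
click     8167
login     8167
add column kbytes_x4 = t['kbytes'] * 4:
        kbytes  kbytes_x4
action                   
buy       8167      32668
click     8167      32668
login     8167      32668
sort by kbytes:
        kbytes  kbytes_x4
action                   
buy       8167      32668
click     8167      32668
login     8167      32668

32668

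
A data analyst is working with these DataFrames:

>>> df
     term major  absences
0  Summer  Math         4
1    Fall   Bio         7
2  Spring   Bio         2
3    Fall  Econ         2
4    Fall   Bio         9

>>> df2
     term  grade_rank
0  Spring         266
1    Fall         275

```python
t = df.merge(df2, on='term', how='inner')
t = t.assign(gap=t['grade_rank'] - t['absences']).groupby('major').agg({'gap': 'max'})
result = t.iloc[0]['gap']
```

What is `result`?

merge on 'term' (how='inner') → 4 rows:
     term major  absences  grade_rank
0    Fall   Bio         7         275
1  Spring   Bio         2         266
2    Fall  Econ         2         275
3    Fall   Bio         9         275
add column gap = t['grade_rank'] - t['absences']:
     term major  absences  grade_rank  gap
0    Fall   Bio         7         275  268
1  Spring   Bio         2         266  264
2    Fall  Econ         2         275  273
3    Fall   Bio         9         275  266
group by major, max of gap:
       gap
major     
Bio    268
Econ   273
Finally, value at position 0, column 'gap' = 268.

268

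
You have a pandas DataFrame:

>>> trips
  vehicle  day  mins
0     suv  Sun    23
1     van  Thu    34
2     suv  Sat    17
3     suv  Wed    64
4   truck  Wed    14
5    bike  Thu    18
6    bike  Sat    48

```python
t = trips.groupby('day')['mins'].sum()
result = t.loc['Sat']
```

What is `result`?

group by day, sum of mins:
day
Sat    65
Sun    23
Thu    52
Wed    78
Name: mins, dtype: int64
Reading off the value at index 'Sat', we get 65.

65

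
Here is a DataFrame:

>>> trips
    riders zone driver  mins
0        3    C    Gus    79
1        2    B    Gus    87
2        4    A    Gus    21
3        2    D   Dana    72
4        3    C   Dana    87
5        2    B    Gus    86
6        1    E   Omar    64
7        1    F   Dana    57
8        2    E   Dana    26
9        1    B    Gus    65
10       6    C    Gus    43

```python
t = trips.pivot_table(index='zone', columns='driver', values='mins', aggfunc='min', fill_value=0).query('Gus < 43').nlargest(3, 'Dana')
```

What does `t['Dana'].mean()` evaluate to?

51.6666666667

pivot: rows=zone, cols=driver, min(mins):
driver  Dana  Gus  Omar
zone                   
A          0   21     0
B          0   65     0
C         87   43     0
D         72    0     0
E         26    0    64
F         57    0     0
filter rows where Gus < 43:
driver  Dana  Gus  Omar
zone                   
A          0   21     0
D         72    0     0
E         26    0    64
F         57    0     0
take 3 rows with largest Dana:
driver  Dana  Gus  Omar
zone                   
D         72    0     0
F         57    0     0
E         26    0    64
mean of column 'Dana' → 51.6666666667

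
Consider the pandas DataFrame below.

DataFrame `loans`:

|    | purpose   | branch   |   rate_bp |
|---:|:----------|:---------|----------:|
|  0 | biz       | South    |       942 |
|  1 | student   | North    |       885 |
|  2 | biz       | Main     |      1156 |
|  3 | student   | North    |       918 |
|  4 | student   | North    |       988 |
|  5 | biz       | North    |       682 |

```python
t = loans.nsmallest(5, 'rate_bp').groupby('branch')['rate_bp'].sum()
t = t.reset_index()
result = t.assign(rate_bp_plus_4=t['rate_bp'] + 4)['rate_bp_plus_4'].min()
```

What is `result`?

946

take 5 rows with smallest rate_bp:
   purpose branch  rate_bp
5      biz  North      682
1  student  North      885
3  student  North      918
0      biz  South      942
4  student  North      988
group by branch, sum of rate_bp:
branch
North    3473
South     942
Name: rate_bp, dtype: int64
reset_index():
  branch  rate_bp
0  North     3473
1  South      942
add column rate_bp_plus_4 = t['rate_bp'] + 4:
  branch  rate_bp  rate_bp_plus_4
0  North     3473            3477
1  South      942             946
So min() = 946.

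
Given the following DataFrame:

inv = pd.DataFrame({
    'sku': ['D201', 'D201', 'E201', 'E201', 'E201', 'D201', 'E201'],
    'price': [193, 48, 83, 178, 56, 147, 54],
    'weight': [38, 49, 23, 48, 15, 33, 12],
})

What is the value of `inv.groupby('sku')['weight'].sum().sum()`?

group by sku, sum of weight:
sku
D201    120
E201     98
Name: weight, dtype: int64
Reading off the sum of the resulting series, we get 218.

218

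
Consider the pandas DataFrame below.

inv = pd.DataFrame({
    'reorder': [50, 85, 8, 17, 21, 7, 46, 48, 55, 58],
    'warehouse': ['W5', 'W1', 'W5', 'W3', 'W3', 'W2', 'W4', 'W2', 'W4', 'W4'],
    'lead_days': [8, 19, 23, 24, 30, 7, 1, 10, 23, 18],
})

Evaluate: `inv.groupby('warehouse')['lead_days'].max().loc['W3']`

group by warehouse, max of lead_days:
warehouse
W1    19
W2    10
W3    30
W4    23
W5    23
Name: lead_days, dtype: int64

30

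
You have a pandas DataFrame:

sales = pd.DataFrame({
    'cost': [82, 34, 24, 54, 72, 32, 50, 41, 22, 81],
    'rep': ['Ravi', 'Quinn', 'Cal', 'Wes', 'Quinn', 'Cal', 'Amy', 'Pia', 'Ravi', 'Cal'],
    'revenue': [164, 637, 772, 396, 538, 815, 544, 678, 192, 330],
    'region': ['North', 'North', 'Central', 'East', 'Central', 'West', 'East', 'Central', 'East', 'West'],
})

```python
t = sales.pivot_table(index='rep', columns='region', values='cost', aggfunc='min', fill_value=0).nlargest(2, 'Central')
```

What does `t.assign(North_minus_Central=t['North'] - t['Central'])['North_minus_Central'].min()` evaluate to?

pivot: rows=rep, cols=region, min(cost):
region  Central  East  North  West
rep                               
Amy           0    50      0     0
Cal          24     0      0    32
Pia          41     0      0     0
Quinn        72     0     34     0
Ravi          0    22     82     0
Wes           0    54      0     0
take 2 rows with largest Central:
region  Central  East  North  West
rep                               
Quinn        72     0     34     0
Pia          41     0      0     0
add column North_minus_Central = t['North'] - t['Central']:
region  Central  East  North  West  North_minus_Central
rep                                                    
Quinn        72     0     34     0                  -38
Pia          41     0      0     0                  -41
Taking the min of column 'North_minus_Central' gives -41.

-41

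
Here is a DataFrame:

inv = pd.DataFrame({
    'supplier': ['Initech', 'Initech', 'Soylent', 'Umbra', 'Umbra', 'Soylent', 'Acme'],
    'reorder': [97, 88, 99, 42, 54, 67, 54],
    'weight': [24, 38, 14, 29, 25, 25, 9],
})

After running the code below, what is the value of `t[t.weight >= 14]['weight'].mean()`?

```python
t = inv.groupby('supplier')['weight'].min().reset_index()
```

group by supplier, min of weight:
supplier
Acme        9
Initech    24
Soylent    14
Umbra      25
Name: weight, dtype: int64
reset_index():
  supplier  weight
0     Acme       9
1  Initech      24
2  Soylent      14
3    Umbra      25
filter rows where weight >= 14:
  supplier  weight
1  Initech      24
2  Soylent      14
3    Umbra      25

21.0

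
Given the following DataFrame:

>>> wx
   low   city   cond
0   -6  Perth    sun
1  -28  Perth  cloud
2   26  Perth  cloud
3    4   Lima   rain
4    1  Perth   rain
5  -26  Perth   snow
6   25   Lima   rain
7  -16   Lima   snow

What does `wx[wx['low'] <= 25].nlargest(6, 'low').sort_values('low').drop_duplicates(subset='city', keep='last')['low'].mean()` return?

13.0

filter rows where low <= 25:
   low   city   cond
0   -6  Perth    sun
1  -28  Perth  cloud
3    4   Lima   rain
4    1  Perth   rain
5  -26  Perth   snow
6   25   Lima   rain
7  -16   Lima   snow
take 6 rows with largest low:
   low   city  cond
6   25   Lima  rain
3    4   Lima  rain
4    1  Perth  rain
0   -6  Perth   sun
7  -16   Lima  snow
5  -26  Perth  snow
sort by low:
   low   city  cond
5  -26  Perth  snow
7  -16   Lima  snow
0   -6  Perth   sun
4    1  Perth  rain
3    4   Lima  rain
6   25   Lima  rain
drop duplicate city (keep=last):
   low   city  cond
4    1  Perth  rain
6   25   Lima  rain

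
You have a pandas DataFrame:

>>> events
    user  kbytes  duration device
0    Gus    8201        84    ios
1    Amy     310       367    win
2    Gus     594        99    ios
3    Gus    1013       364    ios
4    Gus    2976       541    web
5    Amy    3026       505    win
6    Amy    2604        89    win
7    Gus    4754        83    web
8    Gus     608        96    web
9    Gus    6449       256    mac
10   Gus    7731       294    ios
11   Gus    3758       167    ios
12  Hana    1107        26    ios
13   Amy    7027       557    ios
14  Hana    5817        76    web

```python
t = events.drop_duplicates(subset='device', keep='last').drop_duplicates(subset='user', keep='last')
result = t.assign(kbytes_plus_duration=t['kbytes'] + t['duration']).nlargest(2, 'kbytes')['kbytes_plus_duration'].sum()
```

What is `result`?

drop duplicate device (keep=last):
    user  kbytes  duration device
6    Amy    2604        89    win
9    Gus    6449       256    mac
13   Amy    7027       557    ios
14  Hana    5817        76    web
drop duplicate user (keep=last):
    user  kbytes  duration device
9    Gus    6449       256    mac
13   Amy    7027       557    ios
14  Hana    5817        76    web
add column kbytes_plus_duration = t['kbytes'] + t['duration']:
    user  kbytes  duration device  kbytes_plus_duration
9    Gus    6449       256    mac                  6705
13   Amy    7027       557    ios                  7584
14  Hana    5817        76    web                  5893
take 2 rows with largest kbytes:
   user  kbytes  duration device  kbytes_plus_duration
13  Amy    7027       557    ios                  7584
9   Gus    6449       256    mac                  6705

14289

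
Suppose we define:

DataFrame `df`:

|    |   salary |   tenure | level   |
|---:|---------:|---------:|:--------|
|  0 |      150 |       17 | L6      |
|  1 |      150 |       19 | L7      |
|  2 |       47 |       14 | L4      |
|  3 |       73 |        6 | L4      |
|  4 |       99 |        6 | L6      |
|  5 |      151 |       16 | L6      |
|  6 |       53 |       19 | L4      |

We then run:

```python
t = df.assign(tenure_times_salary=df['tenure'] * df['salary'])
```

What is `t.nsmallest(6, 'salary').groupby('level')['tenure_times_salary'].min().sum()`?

3882

add column tenure_times_salary = df['tenure'] * df['salary']:
   salary  tenure level  tenure_times_salary
0     150      17    L6                 2550
1     150      19    L7                 2850
2      47      14    L4                  658
3      73       6    L4                  438
4      99       6    L6                  594
5     151      16    L6                 2416
6      53      19    L4                 1007
take 6 rows with smallest salary:
   salary  tenure level  tenure_times_salary
2      47      14    L4                  658
6      53      19    L4                 1007
3      73       6    L4                  438
4      99       6    L6                  594
0     150      17    L6                 2550
1     150      19    L7                 2850
group by level, min of tenure_times_salary:
level
L4     438
L6     594
L7    2850
Name: tenure_times_salary, dtype: int64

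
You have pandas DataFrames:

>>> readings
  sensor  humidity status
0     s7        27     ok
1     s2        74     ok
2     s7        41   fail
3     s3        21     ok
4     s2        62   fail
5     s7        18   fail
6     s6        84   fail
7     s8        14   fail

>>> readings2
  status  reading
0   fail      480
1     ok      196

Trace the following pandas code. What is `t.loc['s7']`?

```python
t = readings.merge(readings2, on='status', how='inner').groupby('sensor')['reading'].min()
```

196

merge on 'status' (how='inner') → 8 rows:
  sensor  humidity status  reading
0     s7        27     ok      196
1     s2        74     ok      196
2     s7        41   fail      480
3     s3        21     ok      196
4     s2        62   fail      480
5     s7        18   fail      480
6     s6        84   fail      480
7     s8        14   fail      480
group by sensor, min of reading:
sensor
s2    196
s3    196
s6    480
s7    196
s8    480
Name: reading, dtype: int64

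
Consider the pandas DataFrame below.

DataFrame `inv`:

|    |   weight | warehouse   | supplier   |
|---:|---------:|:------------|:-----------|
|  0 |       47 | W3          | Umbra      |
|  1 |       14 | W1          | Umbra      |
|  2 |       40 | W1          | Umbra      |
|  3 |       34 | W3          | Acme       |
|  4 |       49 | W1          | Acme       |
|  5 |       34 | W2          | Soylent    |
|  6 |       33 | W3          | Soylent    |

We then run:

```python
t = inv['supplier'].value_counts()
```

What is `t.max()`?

3

value_counts of supplier:
supplier
Umbra      3
Acme       2
Soylent    2
Name: count, dtype: int64
The max of the resulting series is 3.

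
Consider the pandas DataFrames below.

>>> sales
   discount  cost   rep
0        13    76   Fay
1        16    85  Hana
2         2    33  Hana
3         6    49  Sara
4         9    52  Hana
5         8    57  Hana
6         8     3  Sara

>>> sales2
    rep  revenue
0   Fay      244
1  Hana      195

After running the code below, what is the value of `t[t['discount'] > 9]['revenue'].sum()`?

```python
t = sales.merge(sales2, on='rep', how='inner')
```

merge on 'rep' (how='inner') → 5 rows:
   discount  cost   rep  revenue
0        13    76   Fay      244
1        16    85  Hana      195
2         2    33  Hana      195
3         9    52  Hana      195
4         8    57  Hana      195
filter rows where discount > 9:
   discount  cost   rep  revenue
0        13    76   Fay      244
1        16    85  Hana      195
Reading off the sum of column 'revenue', we get 439.

439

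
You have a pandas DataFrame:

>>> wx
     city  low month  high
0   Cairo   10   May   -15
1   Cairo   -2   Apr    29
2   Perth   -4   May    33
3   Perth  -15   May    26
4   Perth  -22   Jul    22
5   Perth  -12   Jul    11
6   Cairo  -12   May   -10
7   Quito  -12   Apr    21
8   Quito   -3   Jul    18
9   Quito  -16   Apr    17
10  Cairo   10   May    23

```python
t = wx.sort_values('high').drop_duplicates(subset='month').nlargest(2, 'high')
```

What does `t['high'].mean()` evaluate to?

sort by high:
     city  low month  high
0   Cairo   10   May   -15
6   Cairo  -12   May   -10
5   Perth  -12   Jul    11
9   Quito  -16   Apr    17
8   Quito   -3   Jul    18
7   Quito  -12   Apr    21
4   Perth  -22   Jul    22
10  Cairo   10   May    23
3   Perth  -15   May    26
1   Cairo   -2   Apr    29
2   Perth   -4   May    33
drop duplicate month (keep=first):
    city  low month  high
0  Cairo   10   May   -15
5  Perth  -12   Jul    11
9  Quito  -16   Apr    17
take 2 rows with largest high:
    city  low month  high
9  Quito  -16   Apr    17
5  Perth  -12   Jul    11
Taking the mean of column 'high' gives 14.0.

14.0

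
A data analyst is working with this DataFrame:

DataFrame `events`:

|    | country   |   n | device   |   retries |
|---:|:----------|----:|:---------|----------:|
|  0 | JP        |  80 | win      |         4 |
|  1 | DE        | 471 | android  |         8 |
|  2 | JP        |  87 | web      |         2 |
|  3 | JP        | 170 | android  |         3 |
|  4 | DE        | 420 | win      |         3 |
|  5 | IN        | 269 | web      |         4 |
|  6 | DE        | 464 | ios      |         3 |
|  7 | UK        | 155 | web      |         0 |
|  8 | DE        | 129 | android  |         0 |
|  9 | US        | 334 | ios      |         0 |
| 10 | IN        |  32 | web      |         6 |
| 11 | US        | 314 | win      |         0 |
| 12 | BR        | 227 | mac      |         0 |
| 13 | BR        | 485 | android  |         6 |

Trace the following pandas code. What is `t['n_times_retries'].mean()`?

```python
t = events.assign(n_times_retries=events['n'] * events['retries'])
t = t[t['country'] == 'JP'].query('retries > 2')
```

add column n_times_retries = events['n'] * events['retries']:
   country    n   device  retries  n_times_retries
0       JP   80      win        4              320
1       DE  471  android        8             3768
2       JP   87      web        2              174
3       JP  170  android        3              510
4       DE  420      win        3             1260
5       IN  269      web        4             1076
6       DE  464      ios        3             1392
7       UK  155      web        0                0
8       DE  129  android        0                0
9       US  334      ios        0                0
10      IN   32      web        6              192
11      US  314      win        0                0
12      BR  227      mac        0                0
13      BR  485  android        6             2910
filter rows where country == 'JP':
  country    n   device  retries  n_times_retries
0      JP   80      win        4              320
2      JP   87      web        2              174
3      JP  170  android        3              510
filter rows where retries > 2:
  country    n   device  retries  n_times_retries
0      JP   80      win        4              320
3      JP  170  android        3              510
Finally, mean of column 'n_times_retries' = 415.0.

415.0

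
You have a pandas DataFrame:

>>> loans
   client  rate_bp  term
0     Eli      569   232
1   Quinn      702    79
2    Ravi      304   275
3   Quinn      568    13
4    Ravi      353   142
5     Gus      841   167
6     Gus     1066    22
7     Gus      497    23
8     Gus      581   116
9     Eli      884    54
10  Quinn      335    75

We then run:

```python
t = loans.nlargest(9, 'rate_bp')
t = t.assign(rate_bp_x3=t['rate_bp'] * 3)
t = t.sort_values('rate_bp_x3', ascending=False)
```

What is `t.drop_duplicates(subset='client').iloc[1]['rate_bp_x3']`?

take 9 rows with largest rate_bp:
  client  rate_bp  term
6    Gus     1066    22
9    Eli      884    54
5    Gus      841   167
1  Quinn      702    79
8    Gus      581   116
0    Eli      569   232
3  Quinn      568    13
7    Gus      497    23
4   Ravi      353   142
add column rate_bp_x3 = t['rate_bp'] * 3:
  client  rate_bp  term  rate_bp_x3
6    Gus     1066    22        3198
9    Eli      884    54        2652
5    Gus      841   167        2523
1  Quinn      702    79        2106
8    Gus      581   116        1743
0    Eli      569   232        1707
3  Quinn      568    13        1704
7    Gus      497    23        1491
4   Ravi      353   142        1059
sort by rate_bp_x3 descending:
  client  rate_bp  term  rate_bp_x3
6    Gus     1066    22        3198
9    Eli      884    54        2652
5    Gus      841   167        2523
1  Quinn      702    79        2106
8    Gus      581   116        1743
0    Eli      569   232        1707
3  Quinn      568    13        1704
7    Gus      497    23        1491
4   Ravi      353   142        1059
drop duplicate client (keep=first):
  client  rate_bp  term  rate_bp_x3
6    Gus     1066    22        3198
9    Eli      884    54        2652
1  Quinn      702    79        2106
4   Ravi      353   142        1059
Reading off the value at position 1, column 'rate_bp_x3', we get 2652.

2652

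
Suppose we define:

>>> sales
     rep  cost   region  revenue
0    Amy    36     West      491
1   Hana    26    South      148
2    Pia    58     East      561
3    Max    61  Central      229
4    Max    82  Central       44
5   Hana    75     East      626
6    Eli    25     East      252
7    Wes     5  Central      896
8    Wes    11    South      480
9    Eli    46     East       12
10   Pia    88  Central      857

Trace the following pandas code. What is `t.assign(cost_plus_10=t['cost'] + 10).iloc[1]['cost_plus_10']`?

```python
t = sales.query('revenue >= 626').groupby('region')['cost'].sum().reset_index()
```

filter rows where revenue >= 626:
     rep  cost   region  revenue
5   Hana    75     East      626
7    Wes     5  Central      896
10   Pia    88  Central      857
group by region, sum of cost:
region
Central    93
East       75
Name: cost, dtype: int64
reset_index():
    region  cost
0  Central    93
1     East    75
add column cost_plus_10 = t['cost'] + 10:
    region  cost  cost_plus_10
0  Central    93           103
1     East    75            85
value at position 1, column 'cost_plus_10' → 85

85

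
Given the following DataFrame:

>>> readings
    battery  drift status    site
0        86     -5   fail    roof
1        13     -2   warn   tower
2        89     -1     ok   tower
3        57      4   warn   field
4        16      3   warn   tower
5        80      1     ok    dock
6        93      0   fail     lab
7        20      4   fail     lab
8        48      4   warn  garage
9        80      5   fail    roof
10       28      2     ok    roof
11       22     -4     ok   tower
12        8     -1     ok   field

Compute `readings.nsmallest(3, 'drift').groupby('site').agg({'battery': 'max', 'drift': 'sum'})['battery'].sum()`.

take 3 rows with smallest drift:
    battery  drift status   site
0        86     -5   fail   roof
11       22     -4     ok  tower
1        13     -2   warn  tower
group by site: max(battery), sum(drift):
       battery  drift
site                 
roof        86     -5
tower       22     -6
Reading off the sum of column 'battery', we get 108.

108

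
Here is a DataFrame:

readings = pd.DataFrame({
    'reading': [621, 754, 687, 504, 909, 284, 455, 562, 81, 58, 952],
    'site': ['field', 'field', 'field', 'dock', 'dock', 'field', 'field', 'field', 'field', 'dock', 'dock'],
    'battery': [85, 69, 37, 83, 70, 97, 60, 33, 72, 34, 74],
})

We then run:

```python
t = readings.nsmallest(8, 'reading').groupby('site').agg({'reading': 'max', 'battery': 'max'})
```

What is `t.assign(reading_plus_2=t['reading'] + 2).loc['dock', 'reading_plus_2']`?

take 8 rows with smallest reading:
   reading   site  battery
9       58   dock       34
8       81  field       72
5      284  field       97
6      455  field       60
3      504   dock       83
7      562  field       33
0      621  field       85
2      687  field       37
group by site: max(reading), max(battery):
       reading  battery
site                   
dock       504       83
field      687       97
add column reading_plus_2 = t['reading'] + 2:
       reading  battery  reading_plus_2
site                                   
dock       504       83             506
field      687       97             689

506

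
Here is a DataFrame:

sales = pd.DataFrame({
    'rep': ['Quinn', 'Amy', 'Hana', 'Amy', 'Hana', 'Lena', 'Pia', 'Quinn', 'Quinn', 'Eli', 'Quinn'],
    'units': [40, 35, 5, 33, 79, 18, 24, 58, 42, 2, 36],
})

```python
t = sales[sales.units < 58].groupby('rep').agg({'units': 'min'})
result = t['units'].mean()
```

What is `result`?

filter rows where units < 58:
      rep  units
0   Quinn     40
1     Amy     35
2    Hana      5
3     Amy     33
5    Lena     18
6     Pia     24
8   Quinn     42
9     Eli      2
10  Quinn     36
group by rep, min of units:
       units
rep         
Amy       33
Eli        2
Hana       5
Lena      18
Pia       24
Quinn     36

19.6666666667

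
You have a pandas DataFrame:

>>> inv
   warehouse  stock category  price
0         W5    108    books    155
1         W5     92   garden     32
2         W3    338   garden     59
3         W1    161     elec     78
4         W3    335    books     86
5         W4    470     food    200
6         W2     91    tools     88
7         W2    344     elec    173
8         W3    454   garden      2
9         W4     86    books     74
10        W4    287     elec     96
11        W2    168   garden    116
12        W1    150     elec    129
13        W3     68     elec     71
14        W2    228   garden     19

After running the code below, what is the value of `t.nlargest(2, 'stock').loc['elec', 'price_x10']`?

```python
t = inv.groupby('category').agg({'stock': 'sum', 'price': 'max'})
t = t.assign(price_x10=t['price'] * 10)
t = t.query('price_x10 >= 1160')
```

1730

group by category: sum(stock), max(price):
          stock  price
category              
books       529    155
elec       1010    173
food        470    200
garden     1280    116
tools        91     88
add column price_x10 = t['price'] * 10:
          stock  price  price_x10
category                         
books       529    155       1550
elec       1010    173       1730
food        470    200       2000
garden     1280    116       1160
tools        91     88        880
filter rows where price_x10 >= 1160:
          stock  price  price_x10
category                         
books       529    155       1550
elec       1010    173       1730
food        470    200       2000
garden     1280    116       1160
take 2 rows with largest stock:
          stock  price  price_x10
category                         
garden     1280    116       1160
elec       1010    173       1730
The value at row 'elec', column 'price_x10' is 1730.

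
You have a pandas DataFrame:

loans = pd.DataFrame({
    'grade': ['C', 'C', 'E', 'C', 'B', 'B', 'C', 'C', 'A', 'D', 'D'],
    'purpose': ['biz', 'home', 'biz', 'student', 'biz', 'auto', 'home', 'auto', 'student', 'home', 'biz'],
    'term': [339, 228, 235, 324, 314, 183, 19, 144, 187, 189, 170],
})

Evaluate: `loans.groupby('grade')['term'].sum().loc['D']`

359

group by grade, sum of term:
grade
A     187
B     497
C    1054
D     359
E     235
Name: term, dtype: int64
Then the value at index 'D': 359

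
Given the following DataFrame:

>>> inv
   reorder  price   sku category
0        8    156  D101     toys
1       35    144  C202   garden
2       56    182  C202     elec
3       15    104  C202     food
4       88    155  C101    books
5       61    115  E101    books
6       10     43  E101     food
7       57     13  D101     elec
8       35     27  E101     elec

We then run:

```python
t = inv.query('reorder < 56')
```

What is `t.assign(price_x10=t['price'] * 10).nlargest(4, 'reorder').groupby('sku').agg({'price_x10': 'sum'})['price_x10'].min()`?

700

filter rows where reorder < 56:
   reorder  price   sku category
0        8    156  D101     toys
1       35    144  C202   garden
3       15    104  C202     food
6       10     43  E101     food
8       35     27  E101     elec
add column price_x10 = t['price'] * 10:
   reorder  price   sku category  price_x10
0        8    156  D101     toys       1560
1       35    144  C202   garden       1440
3       15    104  C202     food       1040
6       10     43  E101     food        430
8       35     27  E101     elec        270
take 4 rows with largest reorder:
   reorder  price   sku category  price_x10
1       35    144  C202   garden       1440
8       35     27  E101     elec        270
3       15    104  C202     food       1040
6       10     43  E101     food        430
group by sku, sum of price_x10:
      price_x10
sku            
C202       2480
E101        700
Finally, min of column 'price_x10' = 700.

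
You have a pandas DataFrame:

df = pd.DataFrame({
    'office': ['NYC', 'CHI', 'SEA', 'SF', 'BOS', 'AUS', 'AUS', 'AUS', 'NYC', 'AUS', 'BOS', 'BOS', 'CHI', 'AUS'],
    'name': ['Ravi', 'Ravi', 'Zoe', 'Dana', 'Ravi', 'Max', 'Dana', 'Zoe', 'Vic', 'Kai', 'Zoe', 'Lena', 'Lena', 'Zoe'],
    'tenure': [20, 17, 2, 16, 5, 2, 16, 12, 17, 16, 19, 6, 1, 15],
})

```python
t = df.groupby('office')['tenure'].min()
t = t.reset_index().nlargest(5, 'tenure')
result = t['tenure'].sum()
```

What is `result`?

42

group by office, min of tenure:
office
AUS     2
BOS     5
CHI     1
NYC    17
SEA     2
SF     16
Name: tenure, dtype: int64
reset_index():
  office  tenure
0    AUS       2
1    BOS       5
2    CHI       1
3    NYC      17
4    SEA       2
5     SF      16
take 5 rows with largest tenure:
  office  tenure
3    NYC      17
5     SF      16
1    BOS       5
0    AUS       2
4    SEA       2
So sum() = 42.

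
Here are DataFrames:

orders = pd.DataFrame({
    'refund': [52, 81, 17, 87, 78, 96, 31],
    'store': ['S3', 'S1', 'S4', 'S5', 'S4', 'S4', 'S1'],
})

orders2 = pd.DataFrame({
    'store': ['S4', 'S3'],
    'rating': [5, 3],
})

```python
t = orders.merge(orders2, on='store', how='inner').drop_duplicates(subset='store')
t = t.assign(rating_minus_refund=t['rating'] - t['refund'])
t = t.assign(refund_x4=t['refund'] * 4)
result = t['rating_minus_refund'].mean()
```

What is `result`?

-30.5

merge on 'store' (how='inner') → 4 rows:
   refund store  rating
0      52    S3       3
1      17    S4       5
2      78    S4       5
3      96    S4       5
drop duplicate store (keep=first):
   refund store  rating
0      52    S3       3
1      17    S4       5
add column rating_minus_refund = t['rating'] - t['refund']:
   refund store  rating  rating_minus_refund
0      52    S3       3                  -49
1      17    S4       5                  -12
add column refund_x4 = t['refund'] * 4:
   refund store  rating  rating_minus_refund  refund_x4
0      52    S3       3                  -49        208
1      17    S4       5                  -12         68
Reading off the mean of column 'rating_minus_refund', we get -30.5.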